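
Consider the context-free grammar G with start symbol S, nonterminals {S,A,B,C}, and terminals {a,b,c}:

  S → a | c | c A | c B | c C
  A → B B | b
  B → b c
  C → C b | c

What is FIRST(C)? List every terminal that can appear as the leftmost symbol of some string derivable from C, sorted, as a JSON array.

Compute FIRST by fixpoint:
round 1:
  A via A→b: +{b}
  B via B→b c: +{b}
  C via C→c: +{c}
  S via S→a: +{a}
  S via S→c: +{c}
  S: {a,c}  A: {b}  B: {b}  C: {c}
round 2: (no change)
  S: {a,c}  A: {b}  B: {b}  C: {c}

FIRST(C) = ["c"]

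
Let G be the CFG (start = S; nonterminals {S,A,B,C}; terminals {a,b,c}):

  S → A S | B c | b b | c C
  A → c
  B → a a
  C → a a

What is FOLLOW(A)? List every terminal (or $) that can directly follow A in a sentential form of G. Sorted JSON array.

FIRST iteration:
pass 1:
  A via A→c: +{c}
  B via B→a a: +{a}
  C via C→a a: +{a}
  S via S→A S: +{c}
  S via S→B c: +{a}
  S via S→b b: +{b}
  FIRST(S)={a,b,c}  FIRST(A)={c}  FIRST(B)={a}  FIRST(C)={a}
pass 2: — fixpoint
  FIRST(S)={a,b,c}  FIRST(A)={c}  FIRST(B)={a}  FIRST(C)={a}

FOLLOW sets:
seed FOLLOW(S) with $
round 1:
  S→A S: FOLLOW(A) ⊇ FIRST(S) = {a,b,c}; new: +{a,b,c}
  S→B c: FOLLOW(B) ⊇ FIRST(c) = {c}; new: +{c}
  S→c C: FOLLOW(C) ⊇ FOLLOW(S) ⊇ {$}; new: +{$}
  S: {$}  A: {a,b,c}  B: {c}  C: {$}
round 2: (no change)
  S: {$}  A: {a,b,c}  B: {c}  C: {$}

FOLLOW(A) = ["a", "b", "c"]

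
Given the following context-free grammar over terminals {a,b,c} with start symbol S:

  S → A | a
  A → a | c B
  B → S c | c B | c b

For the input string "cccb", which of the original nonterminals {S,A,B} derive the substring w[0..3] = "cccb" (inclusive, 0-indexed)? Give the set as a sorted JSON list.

Convert to CNF:
  S -> T0 B | a
  A -> T0 B | a
  B -> S T0 | T0 B | T0 T1
  T0 -> c
  T1 -> b

CYK fill — only the sub-triangle for w[0..3]:
  [0..0]={T0}  "c"  orig:{}
  [1..1]={T0}  "c"  orig:{}
  [2..2]={T0}  "c"  orig:{}
  [3..3]={T1}  "b"  orig:{}
  [0..1]=∅  "cc"
  [1..2]=∅  "cc"
  [2..3]={B}  "cb"
  [0..2]=∅  "ccc"
  [1..3]={A,B,S}  "ccb"
  [0..3]={A,B,S}  "cccb"

Original NTs in T[0,3] deriving "cccb": ["A", "B", "S"]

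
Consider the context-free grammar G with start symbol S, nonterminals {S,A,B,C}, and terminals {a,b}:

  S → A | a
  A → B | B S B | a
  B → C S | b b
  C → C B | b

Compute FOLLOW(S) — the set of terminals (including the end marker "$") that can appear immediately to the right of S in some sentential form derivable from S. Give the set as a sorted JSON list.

Compute FIRST by fixpoint:
iter 1:
  A via A→a: +{a}
  B via B→b b: +{b}
  C via C→b: +{b}
  S via S→A: +{a}
  FIRST[S]={a}  FIRST[A]={a}  FIRST[B]={b}  FIRST[C]={b}
iter 2:
  A via A→B: +{b}
  S via S→A: +{b}
  FIRST[S]={a,b}  FIRST[A]={a,b}  FIRST[B]={b}  FIRST[C]={b}
iter 3: done
  FIRST[S]={a,b}  FIRST[A]={a,b}  FIRST[B]={b}  FIRST[C]={b}

FOLLOW sets:
FOLLOW(S) := {$}
pass 1:
  A→B S B: FOLLOW(B) ⊇ FIRST(S) = {a,b}; new: +{a,b}
  A→B S B: FOLLOW(S) ⊇ FIRST(B) = {b}; new: +{b}
  B→C S: FOLLOW(C) ⊇ FIRST(S) = {a,b}; new: +{a,b}
  B→C S: FOLLOW(S) ⊇ FOLLOW(B) ⊇ {a,b}; new: +{a}
  S→A: FOLLOW(A) ⊇ FOLLOW(S) ⊇ {$,a,b}; new: +{$,a,b}
  S: {$,a,b}  A: {$,a,b}  B: {a,b}  C: {a,b}
pass 2:
  A→B: FOLLOW(B) ⊇ FOLLOW(A) ⊇ {$,a,b}; new: +{$}
  S: {$,a,b}  A: {$,a,b}  B: {$,a,b}  C: {a,b}
pass 3: done
  S: {$,a,b}  A: {$,a,b}  B: {$,a,b}  C: {a,b}

FOLLOW(S) = ["$", "a", "b"]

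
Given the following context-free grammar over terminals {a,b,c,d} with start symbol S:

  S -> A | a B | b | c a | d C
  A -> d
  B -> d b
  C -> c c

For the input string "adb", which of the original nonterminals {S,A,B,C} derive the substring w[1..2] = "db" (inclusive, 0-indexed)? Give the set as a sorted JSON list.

Convert to CNF:
  S -> T0 C | T2 T3 | T3 B | b | d
  A -> d
  B -> T0 T1
  C -> T2 T2
  T0 -> d
  T1 -> b
  T2 -> c
  T3 -> a

Fill CYK table bottom-up, restricted to cells inside w[1..2]:
  cell(1,1) d: {A,S,T0}  orig:{A,S}
  cell(2,2) b: {S,T1}  orig:{S}
  cell(1,2) db: {B}

Original NTs in T[1,2] deriving "db": ["B"]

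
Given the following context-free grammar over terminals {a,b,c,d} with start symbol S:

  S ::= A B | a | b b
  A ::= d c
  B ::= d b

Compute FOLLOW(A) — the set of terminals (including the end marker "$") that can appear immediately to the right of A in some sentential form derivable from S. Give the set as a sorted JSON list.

Compute FIRST by fixpoint:
iter 1:
  A via A→d c: +{d}
  B via B→d b: +{d}
  S via S→A B: +{d}
  S via S→a: +{a}
  S via S→b b: +{b}
  FIRST[S]={a,b,d}  FIRST[A]={d}  FIRST[B]={d}
iter 2: (stable)
  FIRST[S]={a,b,d}  FIRST[A]={d}  FIRST[B]={d}

Compute FOLLOW by fixpoint:
initialize: $ ∈ FOLLOW(S)
iter 1:
  S→A B: FOLLOW(A) ⊇ FIRST(B) = {d}; new: +{d}
  S→A B: FOLLOW(B) ⊇ FOLLOW(S) ⊇ {$}; new: +{$}
  S: {$}  A: {d}  B: {$}
iter 2: (no change)
  S: {$}  A: {d}  B: {$}

FOLLOW(A) = ["d"]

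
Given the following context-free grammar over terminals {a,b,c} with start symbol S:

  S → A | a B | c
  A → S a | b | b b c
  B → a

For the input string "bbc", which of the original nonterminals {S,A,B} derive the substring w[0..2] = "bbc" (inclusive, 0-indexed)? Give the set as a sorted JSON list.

CNF form of G:
  S -> S T0 | T0 B | T1 X4 | b | c
  A -> S T0 | T1 X3 | b
  B -> a
  T0 -> a
  T1 -> b
  T2 -> c
  X3 -> T1 T2
  X4 -> T1 T2

CYK table (by increasing span) (cells [i..j] with 0 ≤ i ≤ j ≤ 2 only):
  T[0,0] 'b' = {A,S,T1}  orig:{A,S}
  T[1,1] 'b' = {A,S,T1}  orig:{A,S}
  T[2,2] 'c' = {S,T2}  orig:{S}
  T[0,1] 'bb' = ∅
  T[1,2] 'bc' = {X3,X4}  orig:{}
  T[0,2] 'bbc' = {A,S}

Original NTs in T[0,2] deriving "bbc": ["A", "S"]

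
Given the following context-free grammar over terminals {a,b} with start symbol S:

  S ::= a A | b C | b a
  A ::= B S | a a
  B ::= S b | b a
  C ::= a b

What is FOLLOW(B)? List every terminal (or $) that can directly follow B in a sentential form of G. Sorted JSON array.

Compute FIRST by fixpoint:
round 1:
  A via A→a a: +{a}
  B via B→b a: +{b}
  C via C→a b: +{a}
  S via S→a A: +{a}
  S via S→b C: +{b}
  FIRST[S]={a,b}  FIRST[A]={a}  FIRST[B]={b}  FIRST[C]={a}
round 2:
  A via A→B S: +{b}
  B via B→S b: +{a}
  FIRST[S]={a,b}  FIRST[A]={a,b}  FIRST[B]={a,b}  FIRST[C]={a}
round 3: done
  FIRST[S]={a,b}  FIRST[A]={a,b}  FIRST[B]={a,b}  FIRST[C]={a}

FOLLOW iteration:
initialize: $ ∈ FOLLOW(S)
iter 1:
  A→B S: FOLLOW(B) ⊇ FIRST(S) = {a,b}; new: +{a,b}
  B→S b: FOLLOW(S) ⊇ FIRST(b) = {b}; new: +{b}
  S→a A: FOLLOW(A) ⊇ FOLLOW(S) ⊇ {$,b}; new: +{$,b}
  S→b C: FOLLOW(C) ⊇ FOLLOW(S) ⊇ {$,b}; new: +{$,b}
  FOLLOW(S)={$,b}  FOLLOW(A)={$,b}  FOLLOW(B)={a,b}  FOLLOW(C)={$,b}
iter 2: (no change)
  FOLLOW(S)={$,b}  FOLLOW(A)={$,b}  FOLLOW(B)={a,b}  FOLLOW(C)={$,b}

FOLLOW(B) = ["a", "b"]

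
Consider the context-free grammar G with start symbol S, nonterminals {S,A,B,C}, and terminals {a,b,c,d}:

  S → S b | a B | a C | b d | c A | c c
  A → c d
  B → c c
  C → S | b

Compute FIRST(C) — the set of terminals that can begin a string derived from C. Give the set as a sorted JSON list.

FIRST sets, iterate to fixpoint:
[1]
  A via A→c d: +{c}
  B via B→c c: +{c}
  C via C→b: +{b}
  S via S→a B: +{a}
  S via S→b d: +{b}
  S via S→c A: +{c}
  S: {a,b,c}  A: {c}  B: {c}  C: {b}
[2]
  C via C→S: +{a,c}
  S: {a,b,c}  A: {c}  B: {c}  C: {a,b,c}
[3] — fixpoint
  S: {a,b,c}  A: {c}  B: {c}  C: {a,b,c}

FIRST(C) = ["a", "b", "c"]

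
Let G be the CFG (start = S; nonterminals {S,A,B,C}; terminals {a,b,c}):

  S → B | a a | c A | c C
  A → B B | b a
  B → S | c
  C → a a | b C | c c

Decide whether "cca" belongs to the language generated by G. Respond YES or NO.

Convert to CNF:
  S -> T1 T1 | T2 A | T2 C | c
  A -> B B | T0 T1
  B -> T1 T1 | T2 A | T2 C | c
  C -> T0 C | T1 T1 | T2 T2
  T0 -> b
  T1 -> a
  T2 -> c

CYK table (by increasing span):
  cell(0,0) c: {B,S,T2}  orig:{B,S}
  cell(1,1) c: {B,S,T2}  orig:{B,S}
  cell(2,2) a: {T1}  orig:{}
  cell(0,1) cc: {A,C}
  cell(1,2) ca: ∅
  cell(0,2) cca: ∅

S ∉ T[0,2] ⇒ NO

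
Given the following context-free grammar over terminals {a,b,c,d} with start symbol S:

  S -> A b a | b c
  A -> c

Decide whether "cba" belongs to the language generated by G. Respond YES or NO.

CNF form of G:
  S -> A X3 | T0 T2
  A -> c
  T0 -> b
  T1 -> a
  T2 -> c
  X3 -> T0 T1

CYK table (by increasing span):
  cell(0,0) c: {A,T2}  orig:{A}
  cell(1,1) b: {T0}  orig:{}
  cell(2,2) a: {T1}  orig:{}
  cell(0,1) cb: ∅
  cell(1,2) ba: {X3}  orig:{}
  cell(0,2) cba: {S}

S ∈ T[0,2] ⇒ YES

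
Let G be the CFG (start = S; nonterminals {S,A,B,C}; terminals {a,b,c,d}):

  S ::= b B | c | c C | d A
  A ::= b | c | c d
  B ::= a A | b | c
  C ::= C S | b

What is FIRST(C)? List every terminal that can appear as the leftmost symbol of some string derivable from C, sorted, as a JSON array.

FIRST iteration:
[1]
  A via A→b: +{b}
  A via A→c: +{c}
  B via B→a A: +{a}
  B via B→b: +{b}
  B via B→c: +{c}
  C via C→b: +{b}
  S via S→b B: +{b}
  S via S→c: +{c}
  S via S→d A: +{d}
  S: {b,c,d}  A: {b,c}  B: {a,b,c}  C: {b}
[2] (stable)
  S: {b,c,d}  A: {b,c}  B: {a,b,c}  C: {b}

FIRST(C) = ["b"]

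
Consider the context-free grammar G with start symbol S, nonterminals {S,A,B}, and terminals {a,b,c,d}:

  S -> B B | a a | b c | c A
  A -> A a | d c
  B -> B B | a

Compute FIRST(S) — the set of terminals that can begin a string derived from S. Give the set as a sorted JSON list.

FIRST iteration:
[1]
  A via A→d c: +{d}
  B via B→a: +{a}
  S via S→B B: +{a}
  S via S→b c: +{b}
  S via S→c A: +{c}
  FIRST(S)={a,b,c}  FIRST(A)={d}  FIRST(B)={a}
[2] — fixpoint
  FIRST(S)={a,b,c}  FIRST(A)={d}  FIRST(B)={a}

FIRST(S) = ["a", "b", "c"]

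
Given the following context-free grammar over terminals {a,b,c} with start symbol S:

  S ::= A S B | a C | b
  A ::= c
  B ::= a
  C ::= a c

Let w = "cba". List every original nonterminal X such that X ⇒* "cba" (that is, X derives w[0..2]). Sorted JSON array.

CNF form of G:
  S -> A X2 | T0 C | b
  A -> c
  B -> a
  C -> T0 T1
  T0 -> a
  T1 -> c
  X2 -> S B

CYK fill — only the sub-triangle for w[0..2]:
  [0..0]={A,T1}  "c"  orig:{A}
  [1..1]={S}  "b"
  [2..2]={B,T0}  "a"  orig:{B}
  [0..1]=∅  "cb"
  [1..2]={X2}  "ba"  orig:{}
  [0..2]={S}  "cba"

Original NTs in T[0,2] deriving "cba": ["S"]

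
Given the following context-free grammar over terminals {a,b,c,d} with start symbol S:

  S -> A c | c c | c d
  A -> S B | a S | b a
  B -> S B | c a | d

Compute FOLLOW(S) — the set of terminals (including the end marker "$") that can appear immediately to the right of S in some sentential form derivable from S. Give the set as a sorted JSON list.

FIRST sets, iterate to fixpoint:
round 1:
  A via A→a S: +{a}
  A via A→b a: +{b}
  B via B→c a: +{c}
  B via B→d: +{d}
  S via S→A c: +{a,b}
  S via S→c c: +{c}
  FIRST(S)={a,b,c}  FIRST(A)={a,b}  FIRST(B)={c,d}
round 2:
  A via A→S B: +{c}
  B via B→S B: +{a,b}
  FIRST(S)={a,b,c}  FIRST(A)={a,b,c}  FIRST(B)={a,b,c,d}
round 3: — fixpoint
  FIRST(S)={a,b,c}  FIRST(A)={a,b,c}  FIRST(B)={a,b,c,d}

FOLLOW sets:
seed FOLLOW(S) with $
[1]
  A→S B: FOLLOW(S) ⊇ FIRST(B) = {a,b,c,d}; new: +{a,b,c,d}
  S→A c: FOLLOW(A) ⊇ FIRST(c) = {c}; new: +{c}
  FOLLOW[S]={$,a,b,c,d}  FOLLOW[A]={c}  FOLLOW[B]={}
[2]
  A→S B: FOLLOW(B) ⊇ FOLLOW(A) ⊇ {c}; new: +{c}
  FOLLOW[S]={$,a,b,c,d}  FOLLOW[A]={c}  FOLLOW[B]={c}
[3] — fixpoint
  FOLLOW[S]={$,a,b,c,d}  FOLLOW[A]={c}  FOLLOW[B]={c}

FOLLOW(S) = ["$", "a", "b", "c", "d"]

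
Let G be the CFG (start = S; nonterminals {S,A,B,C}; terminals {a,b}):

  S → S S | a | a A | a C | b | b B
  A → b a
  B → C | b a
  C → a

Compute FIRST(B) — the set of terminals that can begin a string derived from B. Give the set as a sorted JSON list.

Compute FIRST by fixpoint:
round 1:
  A via A→b a: +{b}
  B via B→b a: +{b}
  C via C→a: +{a}
  S via S→a: +{a}
  S via S→b: +{b}
  S: {a,b}  A: {b}  B: {b}  C: {a}
round 2:
  B via B→C: +{a}
  S: {a,b}  A: {b}  B: {a,b}  C: {a}
round 3: (stable)
  S: {a,b}  A: {b}  B: {a,b}  C: {a}

FIRST(B) = ["a", "b"]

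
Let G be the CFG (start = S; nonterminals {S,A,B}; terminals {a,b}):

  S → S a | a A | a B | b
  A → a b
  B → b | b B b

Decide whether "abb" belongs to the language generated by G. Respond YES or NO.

CNF form of G:
  S -> S T0 | T0 A | T0 B | b
  A -> T0 T1
  B -> T1 X2 | b
  T0 -> a
  T1 -> b
  X2 -> B T1

CYK table (by increasing span):
  T[0,0] 'a' = {T0}  orig:{}
  T[1,1] 'b' = {B,S,T1}  orig:{B,S}
  T[2,2] 'b' = {B,S,T1}  orig:{B,S}
  T[0,1] 'ab' = {A,S}
  T[1,2] 'bb' = {X2}  orig:{}
  T[0,2] 'abb' = ∅

S ∉ T[0,2] ⇒ NO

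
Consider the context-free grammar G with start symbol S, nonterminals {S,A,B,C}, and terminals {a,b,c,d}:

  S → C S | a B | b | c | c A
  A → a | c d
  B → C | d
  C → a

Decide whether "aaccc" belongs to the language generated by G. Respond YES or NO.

CNF form of G:
  S -> C S | T0 A | T2 B | b | c
  A -> T0 T1 | a
  B -> a | d
  C -> a
  T0 -> c
  T1 -> d
  T2 -> a

CYK table (by increasing span):
  T[0,0] 'a' = {A,B,C,T2}  orig:{A,B,C}
  T[1,1] 'a' = {A,B,C,T2}  orig:{A,B,C}
  T[2,2] 'c' = {S,T0}  orig:{S}
  T[3,3] 'c' = {S,T0}  orig:{S}
  T[4,4] 'c' = {S,T0}  orig:{S}
  T[0,1] 'aa' = {S}
  T[1,2] 'ac' = {S}
  T[2,3] 'cc' = ∅
  T[3,4] 'cc' = ∅
  T[0,2] 'aac' = {S}
  T[1,3] 'acc' = ∅
  T[2,4] 'ccc' = ∅
  T[0,3] 'aacc' = ∅
  T[1,4] 'accc' = ∅
  T[0,4] 'aaccc' = ∅

S ∉ T[0,4] ⇒ NO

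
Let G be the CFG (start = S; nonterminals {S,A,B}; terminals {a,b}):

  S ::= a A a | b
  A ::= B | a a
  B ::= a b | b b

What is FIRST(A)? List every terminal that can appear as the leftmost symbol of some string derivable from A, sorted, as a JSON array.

FIRST iteration:
iter 1:
  A via A→a a: +{a}
  B via B→a b: +{a}
  B via B→b b: +{b}
  S via S→a A a: +{a}
  S via S→b: +{b}
  FIRST[S]={a,b}  FIRST[A]={a}  FIRST[B]={a,b}
iter 2:
  A via A→B: +{b}
  FIRST[S]={a,b}  FIRST[A]={a,b}  FIRST[B]={a,b}
iter 3: (stable)
  FIRST[S]={a,b}  FIRST[A]={a,b}  FIRST[B]={a,b}

FIRST(A) = ["a", "b"]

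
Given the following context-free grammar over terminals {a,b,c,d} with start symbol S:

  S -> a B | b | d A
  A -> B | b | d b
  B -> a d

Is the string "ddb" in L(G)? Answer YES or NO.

Convert to CNF:
  S -> T0 B | T1 A | b
  A -> T0 T1 | T1 T2 | b
  B -> T0 T1
  T0 -> a
  T1 -> d
  T2 -> b

Fill CYK table bottom-up:
  cell(0,0) d: {T1}  orig:{}
  cell(1,1) d: {T1}  orig:{}
  cell(2,2) b: {A,S,T2}  orig:{A,S}
  cell(0,1) dd: ∅
  cell(1,2) db: {A,S}
  cell(0,2) ddb: {S}

S ∈ T[0,2] ⇒ YES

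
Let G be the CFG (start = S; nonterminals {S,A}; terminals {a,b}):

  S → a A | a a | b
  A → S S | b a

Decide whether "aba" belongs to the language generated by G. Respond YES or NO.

CNF form of G:
  S -> T1 A | T1 T1 | b
  A -> S S | T0 T1
  T0 -> b
  T1 -> a

CYK table (by increasing span):
  T[0,0] 'a' = {T1}  orig:{}
  T[1,1] 'b' = {S,T0}  orig:{S}
  T[2,2] 'a' = {T1}  orig:{}
  T[0,1] 'ab' = ∅
  T[1,2] 'ba' = {A}
  T[0,2] 'aba' = {S}

S ∈ T[0,2] ⇒ YES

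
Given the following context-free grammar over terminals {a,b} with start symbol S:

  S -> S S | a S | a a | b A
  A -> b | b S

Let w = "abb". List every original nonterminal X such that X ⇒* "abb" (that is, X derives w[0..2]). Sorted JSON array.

CNF form of G:
  S -> S S | T0 A | T1 S | T1 T1
  A -> T0 S | b
  T0 -> b
  T1 -> a

Fill CYK table bottom-up — only the sub-triangle for w[0..2]:
  cell(0,0) a: {T1}  orig:{}
  cell(1,1) b: {A,T0}  orig:{A}
  cell(2,2) b: {A,T0}  orig:{A}
  cell(0,1) ab: ∅
  cell(1,2) bb: {S}
  cell(0,2) abb: {S}

Original NTs in T[0,2] deriving "abb": ["S"]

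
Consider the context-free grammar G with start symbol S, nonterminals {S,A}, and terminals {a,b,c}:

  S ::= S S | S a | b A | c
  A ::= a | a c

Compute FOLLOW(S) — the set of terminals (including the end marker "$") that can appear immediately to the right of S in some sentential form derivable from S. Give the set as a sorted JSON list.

Compute FIRST by fixpoint:
[1]
  A via A→a: +{a}
  S via S→b A: +{b}
  S via S→c: +{c}
  FIRST(S)={b,c}  FIRST(A)={a}
[2] — fixpoint
  FIRST(S)={b,c}  FIRST(A)={a}

FOLLOW iteration:
FOLLOW(S) := {$}
pass 1:
  S→S S: FOLLOW(S) ⊇ FIRST(S) = {b,c}; new: +{b,c}
  S→S a: FOLLOW(S) ⊇ FIRST(a) = {a}; new: +{a}
  S→b A: FOLLOW(A) ⊇ FOLLOW(S) ⊇ {$,a,b,c}; new: +{$,a,b,c}
  S: {$,a,b,c}  A: {$,a,b,c}
pass 2: (no change)
  S: {$,a,b,c}  A: {$,a,b,c}

FOLLOW(S) = ["$", "a", "b", "c"]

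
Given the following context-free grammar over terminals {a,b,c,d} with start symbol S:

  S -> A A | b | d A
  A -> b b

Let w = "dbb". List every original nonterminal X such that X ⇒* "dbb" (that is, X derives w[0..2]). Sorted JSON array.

CNF form of G:
  S -> A A | T1 A | b
  A -> T0 T0
  T0 -> b
  T1 -> d

Fill CYK table bottom-up, restricted to cells inside w[0..2]:
  T[0,0] 'd' = {T1}  orig:{}
  T[1,1] 'b' = {S,T0}  orig:{S}
  T[2,2] 'b' = {S,T0}  orig:{S}
  T[0,1] 'db' = ∅
  T[1,2] 'bb' = {A}
  T[0,2] 'dbb' = {S}

Original NTs in T[0,2] deriving "dbb": ["S"]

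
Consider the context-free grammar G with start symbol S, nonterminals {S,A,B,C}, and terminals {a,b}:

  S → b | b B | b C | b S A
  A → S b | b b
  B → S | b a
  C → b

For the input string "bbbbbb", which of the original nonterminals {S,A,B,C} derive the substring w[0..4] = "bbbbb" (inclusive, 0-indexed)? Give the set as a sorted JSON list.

CNF form of G:
  S -> T0 B | T0 C | T0 X3 | b
  A -> S T0 | T0 T0
  B -> T0 B | T0 C | T0 T1 | T0 X2 | b
  C -> b
  T0 -> b
  T1 -> a
  X2 -> S A
  X3 -> S A

CYK fill, restricted to cells inside w[0..4]:
  cell(0,0) b: {B,C,S,T0}  orig:{B,C,S}
  cell(1,1) b: {B,C,S,T0}  orig:{B,C,S}
  cell(2,2) b: {B,C,S,T0}  orig:{B,C,S}
  cell(3,3) b: {B,C,S,T0}  orig:{B,C,S}
  cell(4,4) b: {B,C,S,T0}  orig:{B,C,S}
  cell(0,1) bb: {A,B,S}
  cell(1,2) bb: {A,B,S}
  cell(2,3) bb: {A,B,S}
  cell(3,4) bb: {A,B,S}
  cell(0,2) bbb: {A,B,S,X2,X3}  orig:{A,B,S}
  cell(1,3) bbb: {A,B,S,X2,X3}  orig:{A,B,S}
  cell(2,4) bbb: {A,B,S,X2,X3}  orig:{A,B,S}
  cell(0,3) bbbb: {A,B,S,X2,X3}  orig:{A,B,S}
  cell(1,4) bbbb: {A,B,S,X2,X3}  orig:{A,B,S}
  cell(0,4) bbbbb: {A,B,S,X2,X3}  orig:{A,B,S}

Original NTs in T[0,4] deriving "bbbbb": ["A", "B", "S"]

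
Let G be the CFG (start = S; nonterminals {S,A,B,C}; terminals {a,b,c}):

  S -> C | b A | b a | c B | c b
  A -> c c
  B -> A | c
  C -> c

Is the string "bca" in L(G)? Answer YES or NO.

CNF form of G:
  S -> T0 B | T0 T1 | T1 A | T1 T2 | c
  A -> T0 T0
  B -> T0 T0 | c
  C -> c
  T0 -> c
  T1 -> b
  T2 -> a

CYK fill:
  cell(0,0) b: {T1}  orig:{}
  cell(1,1) c: {B,C,S,T0}  orig:{B,C,S}
  cell(2,2) a: {T2}  orig:{}
  cell(0,1) bc: ∅
  cell(1,2) ca: ∅
  cell(0,2) bca: ∅

S ∉ T[0,2] ⇒ NO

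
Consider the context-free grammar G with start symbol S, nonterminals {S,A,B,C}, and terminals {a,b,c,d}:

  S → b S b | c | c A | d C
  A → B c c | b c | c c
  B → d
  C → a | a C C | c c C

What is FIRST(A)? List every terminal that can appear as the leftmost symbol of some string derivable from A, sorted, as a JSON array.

FIRST iteration:
round 1:
  A via A→b c: +{b}
  A via A→c c: +{c}
  B via B→d: +{d}
  C via C→a: +{a}
  C via C→c c C: +{c}
  S via S→b S b: +{b}
  S via S→c: +{c}
  S via S→d C: +{d}
  S: {b,c,d}  A: {b,c}  B: {d}  C: {a,c}
round 2:
  A via A→B c c: +{d}
  S: {b,c,d}  A: {b,c,d}  B: {d}  C: {a,c}
round 3: (stable)
  S: {b,c,d}  A: {b,c,d}  B: {d}  C: {a,c}

FIRST(A) = ["b", "c", "d"]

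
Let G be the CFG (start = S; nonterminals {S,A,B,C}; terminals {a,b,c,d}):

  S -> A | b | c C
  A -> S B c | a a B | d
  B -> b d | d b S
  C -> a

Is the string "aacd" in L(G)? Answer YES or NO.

CNF form of G:
  S -> S X7 | T0 C | T1 X8 | b | d
  A -> S X4 | T1 X5 | d
  B -> T2 T3 | T3 X6
  C -> a
  T0 -> c
  T1 -> a
  T2 -> b
  T3 -> d
  X4 -> B T0
  X5 -> T1 B
  X6 -> T2 S
  X7 -> B T0
  X8 -> T1 B

CYK table (by increasing span):
  [0..0]={C,T1}  "a"  orig:{C}
  [1..1]={C,T1}  "a"  orig:{C}
  [2..2]={T0}  "c"  orig:{}
  [3..3]={A,S,T3}  "d"  orig:{A,S}
  [0..1]=∅  "aa"
  [1..2]=∅  "ac"
  [2..3]=∅  "cd"
  [0..2]=∅  "aac"
  [1..3]=∅  "acd"
  [0..3]=∅  "aacd"

S ∉ T[0,3] ⇒ NO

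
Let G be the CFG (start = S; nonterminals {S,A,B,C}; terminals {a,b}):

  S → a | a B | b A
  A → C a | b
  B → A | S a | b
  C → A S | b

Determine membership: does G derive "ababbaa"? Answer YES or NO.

CNF form of G:
  S -> T0 B | T1 A | a
  A -> C T0 | b
  B -> C T0 | S T0 | b
  C -> A S | b
  T0 -> a
  T1 -> b

Fill CYK table bottom-up:
  T[0,0] 'a' = {S,T0}  orig:{S}
  T[1,1] 'b' = {A,B,C,T1}  orig:{A,B,C}
  T[2,2] 'a' = {S,T0}  orig:{S}
  T[3,3] 'b' = {A,B,C,T1}  orig:{A,B,C}
  T[4,4] 'b' = {A,B,C,T1}  orig:{A,B,C}
  T[5,5] 'a' = {S,T0}  orig:{S}
  T[6,6] 'a' = {S,T0}  orig:{S}
  T[0,1] 'ab' = {S}
  T[1,2] 'ba' = {A,B,C}
  T[2,3] 'ab' = {S}
  T[3,4] 'bb' = {S}
  T[4,5] 'ba' = {A,B,C}
  T[5,6] 'aa' = {B}
  T[0,2] 'aba' = {B,S}
  T[1,3] 'bab' = {C}
  T[2,4] 'abb' = ∅
  T[3,5] 'bba' = {B,S}
  T[4,6] 'baa' = {A,B,C}
  T[0,3] 'abab' = ∅
  T[1,4] 'babb' = {C}
  T[2,5] 'abba' = {S}
  T[3,6] 'bbaa' = {B,S}
  T[0,4] 'ababb' = ∅
  T[1,5] 'babba' = {A,B,C}
  T[2,6] 'abbaa' = {B,S}
  T[0,5] 'ababba' = {S}
  T[1,6] 'babbaa' = {A,B,C}
  T[0,6] 'ababbaa' = {B,S}

S ∈ T[0,6] ⇒ YES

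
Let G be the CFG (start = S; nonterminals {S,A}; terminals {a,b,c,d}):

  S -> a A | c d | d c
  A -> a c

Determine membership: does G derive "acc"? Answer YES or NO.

CNF form of G:
  S -> T0 A | T1 T2 | T2 T1
  A -> T0 T1
  T0 -> a
  T1 -> c
  T2 -> d

CYK fill:
  [0..0]={T0}  "a"  orig:{}
  [1..1]={T1}  "c"  orig:{}
  [2..2]={T1}  "c"  orig:{}
  [0..1]={A}  "ac"
  [1..2]=∅  "cc"
  [0..2]=∅  "acc"

S ∉ T[0,2] ⇒ NO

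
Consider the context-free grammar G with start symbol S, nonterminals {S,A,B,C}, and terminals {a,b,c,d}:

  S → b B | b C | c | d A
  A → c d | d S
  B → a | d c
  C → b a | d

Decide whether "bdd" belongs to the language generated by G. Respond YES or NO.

CNF form of G:
  S -> T1 A | T2 B | T2 C | c
  A -> T0 T1 | T1 S
  B -> T1 T0 | a
  C -> T2 T3 | d
  T0 -> c
  T1 -> d
  T2 -> b
  T3 -> a

Fill CYK table bottom-up:
  T[0,0] 'b' = {T2}  orig:{}
  T[1,1] 'd' = {C,T1}  orig:{C}
  T[2,2] 'd' = {C,T1}  orig:{C}
  T[0,1] 'bd' = {S}
  T[1,2] 'dd' = ∅
  T[0,2] 'bdd' = ∅

S ∉ T[0,2] ⇒ NO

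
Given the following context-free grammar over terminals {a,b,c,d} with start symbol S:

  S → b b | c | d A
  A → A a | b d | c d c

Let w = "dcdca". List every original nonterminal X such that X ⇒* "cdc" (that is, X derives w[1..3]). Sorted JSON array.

Convert to CNF:
  S -> T1 T1 | T2 A | c
  A -> A T0 | T1 T2 | T3 X4
  T0 -> a
  T1 -> b
  T2 -> d
  T3 -> c
  X4 -> T2 T3

CYK fill (cells [i..j] with 1 ≤ i ≤ j ≤ 3 only):
  T[1,1] 'c' = {S,T3}  orig:{S}
  T[2,2] 'd' = {T2}  orig:{}
  T[3,3] 'c' = {S,T3}  orig:{S}
  T[1,2] 'cd' = ∅
  T[2,3] 'dc' = {X4}  orig:{}
  T[1,3] 'cdc' = {A}

Original NTs in T[1,3] deriving "cdc": ["A"]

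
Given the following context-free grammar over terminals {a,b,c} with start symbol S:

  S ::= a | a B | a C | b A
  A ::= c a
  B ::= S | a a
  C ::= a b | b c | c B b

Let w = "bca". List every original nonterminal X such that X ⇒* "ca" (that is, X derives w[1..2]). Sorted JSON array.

CNF form of G:
  S -> T1 B | T1 C | T2 A | a
  A -> T0 T1
  B -> T1 B | T1 C | T1 T1 | T2 A | a
  C -> T0 X3 | T1 T2 | T2 T0
  T0 -> c
  T1 -> a
  T2 -> b
  X3 -> B T2

CYK table (by increasing span) — only the sub-triangle for w[1..2]:
  T[1,1] 'c' = {T0}  orig:{}
  T[2,2] 'a' = {B,S,T1}  orig:{B,S}
  T[1,2] 'ca' = {A}

Original NTs in T[1,2] deriving "ca": ["A"]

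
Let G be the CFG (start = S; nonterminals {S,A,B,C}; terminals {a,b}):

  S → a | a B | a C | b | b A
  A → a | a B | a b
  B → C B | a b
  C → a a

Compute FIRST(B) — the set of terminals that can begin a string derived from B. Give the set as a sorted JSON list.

FIRST iteration:
[1]
  A via A→a: +{a}
  B via B→a b: +{a}
  C via C→a a: +{a}
  S via S→a: +{a}
  S via S→b: +{b}
  FIRST[S]={a,b}  FIRST[A]={a}  FIRST[B]={a}  FIRST[C]={a}
[2] (no change)
  FIRST[S]={a,b}  FIRST[A]={a}  FIRST[B]={a}  FIRST[C]={a}

FIRST(B) = ["a"]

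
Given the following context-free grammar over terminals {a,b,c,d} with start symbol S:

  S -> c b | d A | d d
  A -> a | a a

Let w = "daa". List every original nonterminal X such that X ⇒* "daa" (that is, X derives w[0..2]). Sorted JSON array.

Convert to CNF:
  S -> T1 T2 | T3 A | T3 T3
  A -> T0 T0 | a
  T0 -> a
  T1 -> c
  T2 -> b
  T3 -> d

CYK table (by increasing span) (cells [i..j] with 0 ≤ i ≤ j ≤ 2 only):
  [0..0]={T3}  "d"  orig:{}
  [1..1]={A,T0}  "a"  orig:{A}
  [2..2]={A,T0}  "a"  orig:{A}
  [0..1]={S}  "da"
  [1..2]={A}  "aa"
  [0..2]={S}  "daa"

Original NTs in T[0,2] deriving "daa": ["S"]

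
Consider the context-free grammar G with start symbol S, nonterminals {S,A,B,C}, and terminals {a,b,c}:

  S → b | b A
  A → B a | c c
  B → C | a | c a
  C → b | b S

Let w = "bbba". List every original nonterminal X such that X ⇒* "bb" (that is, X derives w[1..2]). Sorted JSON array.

CNF form of G:
  S -> T2 A | b
  A -> B T0 | T1 T1
  B -> T1 T0 | T2 S | a | b
  C -> T2 S | b
  T0 -> a
  T1 -> c
  T2 -> b

Fill CYK table bottom-up — only the sub-triangle for w[1..2]:
  [1..1]={B,C,S,T2}  "b"  orig:{B,C,S}
  [2..2]={B,C,S,T2}  "b"  orig:{B,C,S}
  [1..2]={B,C}  "bb"

Original NTs in T[1,2] deriving "bb": ["B", "C"]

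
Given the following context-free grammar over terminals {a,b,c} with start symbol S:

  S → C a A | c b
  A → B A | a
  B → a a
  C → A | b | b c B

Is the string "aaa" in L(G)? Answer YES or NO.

Convert to CNF:
  S -> C X4 | T2 T1
  A -> B A | a
  B -> T0 T0
  C -> B A | T1 X3 | a | b
  T0 -> a
  T1 -> b
  T2 -> c
  X3 -> T2 B
  X4 -> T0 A

CYK fill:
  T[0,0] 'a' = {A,C,T0}  orig:{A,C}
  T[1,1] 'a' = {A,C,T0}  orig:{A,C}
  T[2,2] 'a' = {A,C,T0}  orig:{A,C}
  T[0,1] 'aa' = {B,X4}  orig:{B}
  T[1,2] 'aa' = {B,X4}  orig:{B}
  T[0,2] 'aaa' = {A,C,S}

S ∈ T[0,2] ⇒ YES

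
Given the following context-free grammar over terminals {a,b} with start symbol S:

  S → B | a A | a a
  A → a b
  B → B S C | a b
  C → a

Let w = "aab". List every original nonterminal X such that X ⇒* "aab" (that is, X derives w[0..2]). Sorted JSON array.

CNF form of G:
  S -> B X3 | T0 A | T0 T0 | T0 T1
  A -> T0 T1
  B -> B X2 | T0 T1
  C -> a
  T0 -> a
  T1 -> b
  X2 -> S C
  X3 -> S C

CYK table (by increasing span), restricted to cells inside w[0..2]:
  cell(0,0) a: {C,T0}  orig:{C}
  cell(1,1) a: {C,T0}  orig:{C}
  cell(2,2) b: {T1}  orig:{}
  cell(0,1) aa: {S}
  cell(1,2) ab: {A,B,S}
  cell(0,2) aab: {S}

Original NTs in T[0,2] deriving "aab": ["S"]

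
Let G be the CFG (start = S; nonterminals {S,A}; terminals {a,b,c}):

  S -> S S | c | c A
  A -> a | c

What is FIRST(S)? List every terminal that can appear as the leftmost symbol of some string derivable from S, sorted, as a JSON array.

FIRST iteration:
pass 1:
  A via A→a: +{a}
  A via A→c: +{c}
  S via S→c: +{c}
  S: {c}  A: {a,c}
pass 2: done
  S: {c}  A: {a,c}

FIRST(S) = ["c"]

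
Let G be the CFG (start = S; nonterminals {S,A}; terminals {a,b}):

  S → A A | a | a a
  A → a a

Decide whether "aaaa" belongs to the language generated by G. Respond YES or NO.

CNF form of G:
  S -> A A | T0 T0 | a
  A -> T0 T0
  T0 -> a

CYK table (by increasing span):
  cell(0,0) a: {S,T0}  orig:{S}
  cell(1,1) a: {S,T0}  orig:{S}
  cell(2,2) a: {S,T0}  orig:{S}
  cell(3,3) a: {S,T0}  orig:{S}
  cell(0,1) aa: {A,S}
  cell(1,2) aa: {A,S}
  cell(2,3) aa: {A,S}
  cell(0,2) aaa: ∅
  cell(1,3) aaa: ∅
  cell(0,3) aaaa: {S}

S ∈ T[0,3] ⇒ YES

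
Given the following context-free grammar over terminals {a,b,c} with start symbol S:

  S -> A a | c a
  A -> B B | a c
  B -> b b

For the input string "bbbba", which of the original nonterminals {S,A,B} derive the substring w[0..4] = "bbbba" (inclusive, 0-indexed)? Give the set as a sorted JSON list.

CNF form of G:
  S -> A T0 | T1 T0
  A -> B B | T0 T1
  B -> T2 T2
  T0 -> a
  T1 -> c
  T2 -> b

CYK fill — only the sub-triangle for w[0..4]:
  T[0,0] 'b' = {T2}  orig:{}
  T[1,1] 'b' = {T2}  orig:{}
  T[2,2] 'b' = {T2}  orig:{}
  T[3,3] 'b' = {T2}  orig:{}
  T[4,4] 'a' = {T0}  orig:{}
  T[0,1] 'bb' = {B}
  T[1,2] 'bb' = {B}
  T[2,3] 'bb' = {B}
  T[3,4] 'ba' = ∅
  T[0,2] 'bbb' = ∅
  T[1,3] 'bbb' = ∅
  T[2,4] 'bba' = ∅
  T[0,3] 'bbbb' = {A}
  T[1,4] 'bbba' = ∅
  T[0,4] 'bbbba' = {S}

Original NTs in T[0,4] deriving "bbbba": ["S"]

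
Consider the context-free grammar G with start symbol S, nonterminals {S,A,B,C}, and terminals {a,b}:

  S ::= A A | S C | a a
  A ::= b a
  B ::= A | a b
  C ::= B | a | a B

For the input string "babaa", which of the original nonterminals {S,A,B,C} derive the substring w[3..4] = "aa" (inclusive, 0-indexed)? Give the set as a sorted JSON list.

Convert to CNF:
  S -> A A | S C | T1 T1
  A -> T0 T1
  B -> T0 T1 | T1 T0
  C -> T0 T1 | T1 B | T1 T0 | a
  T0 -> b
  T1 -> a

CYK table (by increasing span) — only the sub-triangle for w[3..4]:
  cell(3,3) a: {C,T1}  orig:{C}
  cell(4,4) a: {C,T1}  orig:{C}
  cell(3,4) aa: {S}

Original NTs in T[3,4] deriving "aa": ["S"]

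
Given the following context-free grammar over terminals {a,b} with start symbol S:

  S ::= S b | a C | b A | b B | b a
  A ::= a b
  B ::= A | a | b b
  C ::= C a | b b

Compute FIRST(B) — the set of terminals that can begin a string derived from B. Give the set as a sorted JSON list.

FIRST iteration:
pass 1:
  A via A→a b: +{a}
  B via B→A: +{a}
  B via B→b b: +{b}
  C via C→b b: +{b}
  S via S→a C: +{a}
  S via S→b A: +{b}
  FIRST[S]={a,b}  FIRST[A]={a}  FIRST[B]={a,b}  FIRST[C]={b}
pass 2: done
  FIRST[S]={a,b}  FIRST[A]={a}  FIRST[B]={a,b}  FIRST[C]={b}

FIRST(B) = ["a", "b"]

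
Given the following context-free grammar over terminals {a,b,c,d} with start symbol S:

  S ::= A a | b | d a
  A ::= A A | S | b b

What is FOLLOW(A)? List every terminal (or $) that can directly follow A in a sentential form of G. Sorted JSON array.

FIRST iteration:
iter 1:
  A via A→b b: +{b}
  S via S→A a: +{b}
  S via S→d a: +{d}
  FIRST(S)={b,d}  FIRST(A)={b}
iter 2:
  A via A→S: +{d}
  FIRST(S)={b,d}  FIRST(A)={b,d}
iter 3: — fixpoint
  FIRST(S)={b,d}  FIRST(A)={b,d}

Compute FOLLOW by fixpoint:
initialize: $ ∈ FOLLOW(S)
[1]
  A→A A: FOLLOW(A) ⊇ FIRST(A) = {b,d}; new: +{b,d}
  A→S: FOLLOW(S) ⊇ FOLLOW(A) ⊇ {b,d}; new: +{b,d}
  S→A a: FOLLOW(A) ⊇ FIRST(a) = {a}; new: +{a}
  S: {$,b,d}  A: {a,b,d}
[2]
  A→S: FOLLOW(S) ⊇ FOLLOW(A) ⊇ {a,b,d}; new: +{a}
  S: {$,a,b,d}  A: {a,b,d}
[3] (stable)
  S: {$,a,b,d}  A: {a,b,d}

FOLLOW(A) = ["a", "b", "d"]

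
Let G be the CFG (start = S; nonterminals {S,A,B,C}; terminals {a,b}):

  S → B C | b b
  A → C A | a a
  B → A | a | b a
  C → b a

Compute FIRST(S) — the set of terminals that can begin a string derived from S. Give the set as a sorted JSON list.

FIRST sets, iterate to fixpoint:
iter 1:
  A via A→a a: +{a}
  B via B→A: +{a}
  B via B→b a: +{b}
  C via C→b a: +{b}
  S via S→B C: +{a,b}
  FIRST(S)={a,b}  FIRST(A)={a}  FIRST(B)={a,b}  FIRST(C)={b}
iter 2:
  A via A→C A: +{b}
  FIRST(S)={a,b}  FIRST(A)={a,b}  FIRST(B)={a,b}  FIRST(C)={b}
iter 3: (stable)
  FIRST(S)={a,b}  FIRST(A)={a,b}  FIRST(B)={a,b}  FIRST(C)={b}

FIRST(S) = ["a", "b"]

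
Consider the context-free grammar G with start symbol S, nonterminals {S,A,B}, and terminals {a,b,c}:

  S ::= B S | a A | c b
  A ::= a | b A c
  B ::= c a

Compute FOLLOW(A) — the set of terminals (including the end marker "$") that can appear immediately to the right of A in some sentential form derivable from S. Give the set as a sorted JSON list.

FIRST sets, iterate to fixpoint:
iter 1:
  A via A→a: +{a}
  A via A→b A c: +{b}
  B via B→c a: +{c}
  S via S→B S: +{c}
  S via S→a A: +{a}
  FIRST[S]={a,c}  FIRST[A]={a,b}  FIRST[B]={c}
iter 2: — fixpoint
  FIRST[S]={a,c}  FIRST[A]={a,b}  FIRST[B]={c}

FOLLOW iteration:
initialize: $ ∈ FOLLOW(S)
round 1:
  A→b A c: FOLLOW(A) ⊇ FIRST(c) = {c}; new: +{c}
  S→B S: FOLLOW(B) ⊇ FIRST(S) = {a,c}; new: +{a,c}
  S→a A: FOLLOW(A) ⊇ FOLLOW(S) ⊇ {$}; new: +{$}
  S: {$}  A: {$,c}  B: {a,c}
round 2: — fixpoint
  S: {$}  A: {$,c}  B: {a,c}

FOLLOW(A) = ["$", "c"]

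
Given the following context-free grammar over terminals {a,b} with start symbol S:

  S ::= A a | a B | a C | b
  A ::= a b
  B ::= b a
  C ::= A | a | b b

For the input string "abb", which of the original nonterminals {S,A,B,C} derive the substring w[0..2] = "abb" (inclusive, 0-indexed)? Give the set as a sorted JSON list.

Convert to CNF:
  S -> A T0 | T0 B | T0 C | b
  A -> T0 T1
  B -> T1 T0
  C -> T0 T1 | T1 T1 | a
  T0 -> a
  T1 -> b

CYK fill, restricted to cells inside w[0..2]:
  [0..0]={C,T0}  "a"  orig:{C}
  [1..1]={S,T1}  "b"  orig:{S}
  [2..2]={S,T1}  "b"  orig:{S}
  [0..1]={A,C}  "ab"
  [1..2]={C}  "bb"
  [0..2]={S}  "abb"

Original NTs in T[0,2] deriving "abb": ["S"]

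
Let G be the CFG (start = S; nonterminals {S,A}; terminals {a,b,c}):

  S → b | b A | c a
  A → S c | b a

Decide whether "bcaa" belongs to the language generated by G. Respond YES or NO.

Convert to CNF:
  S -> T0 T2 | T1 A | b
  A -> S T0 | T1 T2
  T0 -> c
  T1 -> b
  T2 -> a

Fill CYK table bottom-up:
  cell(0,0) b: {S,T1}  orig:{S}
  cell(1,1) c: {T0}  orig:{}
  cell(2,2) a: {T2}  orig:{}
  cell(3,3) a: {T2}  orig:{}
  cell(0,1) bc: {A}
  cell(1,2) ca: {S}
  cell(2,3) aa: ∅
  cell(0,2) bca: ∅
  cell(1,3) caa: ∅
  cell(0,3) bcaa: ∅

S ∉ T[0,3] ⇒ NO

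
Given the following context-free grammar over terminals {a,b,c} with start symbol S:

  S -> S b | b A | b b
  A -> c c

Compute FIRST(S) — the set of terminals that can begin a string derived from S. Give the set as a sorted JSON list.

FIRST iteration:
iter 1:
  A via A→c c: +{c}
  S via S→b A: +{b}
  FIRST[S]={b}  FIRST[A]={c}
iter 2: (no change)
  FIRST[S]={b}  FIRST[A]={c}

FIRST(S) = ["b"]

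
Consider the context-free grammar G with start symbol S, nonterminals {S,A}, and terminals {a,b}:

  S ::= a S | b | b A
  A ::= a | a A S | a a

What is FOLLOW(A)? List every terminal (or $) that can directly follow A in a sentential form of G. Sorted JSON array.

FIRST iteration:
iter 1:
  A via A→a: +{a}
  S via S→a S: +{a}
  S via S→b: +{b}
  FIRST[S]={a,b}  FIRST[A]={a}
iter 2: (stable)
  FIRST[S]={a,b}  FIRST[A]={a}

FOLLOW iteration:
seed FOLLOW(S) with $
iter 1:
  A→a A S: FOLLOW(A) ⊇ FIRST(S) = {a,b}; new: +{a,b}
  A→a A S: FOLLOW(S) ⊇ FOLLOW(A) ⊇ {a,b}; new: +{a,b}
  S→b A: FOLLOW(A) ⊇ FOLLOW(S) ⊇ {$,a,b}; new: +{$}
  FOLLOW[S]={$,a,b}  FOLLOW[A]={$,a,b}
iter 2: (no change)
  FOLLOW[S]={$,a,b}  FOLLOW[A]={$,a,b}

FOLLOW(A) = ["$", "a", "b"]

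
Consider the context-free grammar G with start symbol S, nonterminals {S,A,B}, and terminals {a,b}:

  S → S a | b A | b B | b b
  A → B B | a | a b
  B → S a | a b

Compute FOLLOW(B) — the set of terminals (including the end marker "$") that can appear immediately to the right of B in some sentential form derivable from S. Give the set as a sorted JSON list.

Compute FIRST by fixpoint:
round 1:
  A via A→a: +{a}
  B via B→a b: +{a}
  S via S→b A: +{b}
  FIRST[S]={b}  FIRST[A]={a}  FIRST[B]={a}
round 2:
  B via B→S a: +{b}
  FIRST[S]={b}  FIRST[A]={a}  FIRST[B]={a,b}
round 3:
  A via A→B B: +{b}
  FIRST[S]={b}  FIRST[A]={a,b}  FIRST[B]={a,b}
round 4: (stable)
  FIRST[S]={b}  FIRST[A]={a,b}  FIRST[B]={a,b}

FOLLOW sets:
seed FOLLOW(S) with $
pass 1:
  A→B B: FOLLOW(B) ⊇ FIRST(B) = {a,b}; new: +{a,b}
  B→S a: FOLLOW(S) ⊇ FIRST(a) = {a}; new: +{a}
  S→b A: FOLLOW(A) ⊇ FOLLOW(S) ⊇ {$,a}; new: +{$,a}
  S→b B: FOLLOW(B) ⊇ FOLLOW(S) ⊇ {$,a}; new: +{$}
  FOLLOW[S]={$,a}  FOLLOW[A]={$,a}  FOLLOW[B]={$,a,b}
pass 2: (stable)
  FOLLOW[S]={$,a}  FOLLOW[A]={$,a}  FOLLOW[B]={$,a,b}

FOLLOW(B) = ["$", "a", "b"]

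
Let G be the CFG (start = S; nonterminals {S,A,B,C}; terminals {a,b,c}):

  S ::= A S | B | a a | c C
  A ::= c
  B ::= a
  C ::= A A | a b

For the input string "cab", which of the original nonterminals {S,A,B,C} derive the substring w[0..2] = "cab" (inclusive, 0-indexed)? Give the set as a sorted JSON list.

Convert to CNF:
  S -> A S | T0 T0 | T2 C | a
  A -> c
  B -> a
  C -> A A | T0 T1
  T0 -> a
  T1 -> b
  T2 -> c

Fill CYK table bottom-up, restricted to cells inside w[0..2]:
  T[0,0] 'c' = {A,T2}  orig:{A}
  T[1,1] 'a' = {B,S,T0}  orig:{B,S}
  T[2,2] 'b' = {T1}  orig:{}
  T[0,1] 'ca' = {S}
  T[1,2] 'ab' = {C}
  T[0,2] 'cab' = {S}

Original NTs in T[0,2] deriving "cab": ["S"]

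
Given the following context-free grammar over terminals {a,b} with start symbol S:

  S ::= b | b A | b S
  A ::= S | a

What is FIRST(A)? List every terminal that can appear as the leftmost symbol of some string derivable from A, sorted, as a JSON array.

Compute FIRST by fixpoint:
round 1:
  A via A→a: +{a}
  S via S→b: +{b}
  FIRST[S]={b}  FIRST[A]={a}
round 2:
  A via A→S: +{b}
  FIRST[S]={b}  FIRST[A]={a,b}
round 3: done
  FIRST[S]={b}  FIRST[A]={a,b}

FIRST(A) = ["a", "b"]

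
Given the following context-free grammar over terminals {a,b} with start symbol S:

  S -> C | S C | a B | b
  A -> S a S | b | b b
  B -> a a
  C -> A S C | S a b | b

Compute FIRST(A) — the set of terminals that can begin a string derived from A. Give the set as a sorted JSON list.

FIRST iteration:
round 1:
  A via A→b: +{b}
  B via B→a a: +{a}
  C via C→A S C: +{b}
  S via S→C: +{b}
  S via S→a B: +{a}
  S: {a,b}  A: {b}  B: {a}  C: {b}
round 2:
  A via A→S a S: +{a}
  C via C→A S C: +{a}
  S: {a,b}  A: {a,b}  B: {a}  C: {a,b}
round 3: — fixpoint
  S: {a,b}  A: {a,b}  B: {a}  C: {a,b}

FIRST(A) = ["a", "b"]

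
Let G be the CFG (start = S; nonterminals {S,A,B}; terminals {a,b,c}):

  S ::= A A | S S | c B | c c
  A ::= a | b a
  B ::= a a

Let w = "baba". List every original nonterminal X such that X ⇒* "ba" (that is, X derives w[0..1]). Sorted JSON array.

Convert to CNF:
  S -> A A | S S | T2 B | T2 T2
  A -> T0 T1 | a
  B -> T1 T1
  T0 -> b
  T1 -> a
  T2 -> c

CYK table (by increasing span) (cells [i..j] with 0 ≤ i ≤ j ≤ 1 only):
  cell(0,0) b: {T0}  orig:{}
  cell(1,1) a: {A,T1}  orig:{A}
  cell(0,1) ba: {A}

Original NTs in T[0,1] deriving "ba": ["A"]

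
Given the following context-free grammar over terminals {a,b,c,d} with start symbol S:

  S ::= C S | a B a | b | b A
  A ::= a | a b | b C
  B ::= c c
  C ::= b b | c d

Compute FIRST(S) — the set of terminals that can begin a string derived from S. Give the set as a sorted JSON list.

FIRST sets, iterate to fixpoint:
round 1:
  A via A→a: +{a}
  A via A→b C: +{b}
  B via B→c c: +{c}
  C via C→b b: +{b}
  C via C→c d: +{c}
  S via S→C S: +{b,c}
  S via S→a B a: +{a}
  FIRST(S)={a,b,c}  FIRST(A)={a,b}  FIRST(B)={c}  FIRST(C)={b,c}
round 2: (no change)
  FIRST(S)={a,b,c}  FIRST(A)={a,b}  FIRST(B)={c}  FIRST(C)={b,c}

FIRST(S) = ["a", "b", "c"]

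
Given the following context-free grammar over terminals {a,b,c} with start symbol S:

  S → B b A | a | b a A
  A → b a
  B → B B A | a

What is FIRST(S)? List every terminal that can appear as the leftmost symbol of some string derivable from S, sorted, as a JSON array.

FIRST sets, iterate to fixpoint:
iter 1:
  A via A→b a: +{b}
  B via B→a: +{a}
  S via S→B b A: +{a}
  S via S→b a A: +{b}
  S: {a,b}  A: {b}  B: {a}
iter 2: (stable)
  S: {a,b}  A: {b}  B: {a}

FIRST(S) = ["a", "b"]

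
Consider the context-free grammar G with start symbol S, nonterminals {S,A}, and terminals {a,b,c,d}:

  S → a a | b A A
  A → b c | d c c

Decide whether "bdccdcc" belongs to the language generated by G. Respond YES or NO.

Convert to CNF:
  S -> T0 X5 | T3 T3
  A -> T0 T1 | T2 X4
  T0 -> b
  T1 -> c
  T2 -> d
  T3 -> a
  X4 -> T1 T1
  X5 -> A A

Fill CYK table bottom-up:
  [0..0]={T0}  "b"  orig:{}
  [1..1]={T2}  "d"  orig:{}
  [2..2]={T1}  "c"  orig:{}
  [3..3]={T1}  "c"  orig:{}
  [4..4]={T2}  "d"  orig:{}
  [5..5]={T1}  "c"  orig:{}
  [6..6]={T1}  "c"  orig:{}
  [0..1]=∅  "bd"
  [1..2]=∅  "dc"
  [2..3]={X4}  "cc"  orig:{}
  [3..4]=∅  "cd"
  [4..5]=∅  "dc"
  [5..6]={X4}  "cc"  orig:{}
  [0..2]=∅  "bdc"
  [1..3]={A}  "dcc"
  [2..4]=∅  "ccd"
  [3..5]=∅  "cdc"
  [4..6]={A}  "dcc"
  [0..3]=∅  "bdcc"
  [1..4]=∅  "dccd"
  [2..5]=∅  "ccdc"
  [3..6]=∅  "cdcc"
  [0..4]=∅  "bdccd"
  [1..5]=∅  "dccdc"
  [2..6]=∅  "ccdcc"
  [0..5]=∅  "bdccdc"
  [1..6]={X5}  "dccdcc"  orig:{}
  [0..6]={S}  "bdccdcc"

S ∈ T[0,6] ⇒ YES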